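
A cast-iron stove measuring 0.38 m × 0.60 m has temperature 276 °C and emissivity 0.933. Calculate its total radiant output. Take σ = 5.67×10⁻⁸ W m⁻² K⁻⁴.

P ≈ 1100 W

A = 0.38 × 0.60 = 0.228 m².
276 °C = 549 K.
Stefan–Boltzmann: P = εσAT⁴ = 0.933 × 5.67×10⁻⁸ × 0.228 × (549)⁴ = 0.933 × 5.67×10⁻⁸ × 0.228 × 9.08×10^10.
P = 1100 W.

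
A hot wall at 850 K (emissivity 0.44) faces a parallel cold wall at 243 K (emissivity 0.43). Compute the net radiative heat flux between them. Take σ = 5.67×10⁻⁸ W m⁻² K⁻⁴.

For two large parallel gray plates, q = σ(T₁⁴ − T₂⁴) / (1/ε₁ + 1/ε₂ − 1).
1/ε₁ + 1/ε₂ − 1 = 1/0.44 + 1/0.43 − 1 = 3.598.
T₁⁴ − T₂⁴ = 5.22×10^11 − 3.49×10^9 = 5.19×10^11 K⁴.
q = 5.67×10⁻⁸ × 5.19×10^11 / 3.598 = 8170 W/m².

q ≈ 8170 W/m²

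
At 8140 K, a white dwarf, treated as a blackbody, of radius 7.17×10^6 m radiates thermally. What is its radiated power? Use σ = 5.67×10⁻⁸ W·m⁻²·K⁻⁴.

P ≈ 1.61×10^23 W

A = 4πr² = 4π × (7.17×10^6)² = 6.46×10^14 m².
P = σAT⁴ = 5.67×10⁻⁸ × 6.46×10^14 × (8140)⁴ = 5.67×10⁻⁸ × 6.46×10^14 × 4.39×10^15.
P = 1.61×10^23 W.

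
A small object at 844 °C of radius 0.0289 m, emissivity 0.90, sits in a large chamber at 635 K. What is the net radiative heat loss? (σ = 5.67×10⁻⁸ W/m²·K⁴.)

A = 4πr² = 4π × (0.0289)² = 0.0105 m².
Convert: 844 °C = 1117 K.
Q = εσA(T⁴ − T_s⁴). T⁴ − T_s⁴ = (1117)⁴ − (635)⁴ = 1.56×10^12 − 1.63×10^11 = 1.39×10^12 K⁴.
Q = 0.90 × 5.67×10⁻⁸ × 0.0105 × 1.39×10^12 = 747 W.

Q ≈ 747 W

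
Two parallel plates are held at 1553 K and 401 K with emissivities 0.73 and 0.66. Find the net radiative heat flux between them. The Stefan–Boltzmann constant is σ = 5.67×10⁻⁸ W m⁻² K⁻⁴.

q ≈ 1.74×10^5 W/m²

For two large parallel gray plates, q = σ(T₁⁴ − T₂⁴) / (1/ε₁ + 1/ε₂ − 1).
1/ε₁ + 1/ε₂ − 1 = 1/0.73 + 1/0.66 − 1 = 1.885.
T₁⁴ − T₂⁴ = 5.82×10^12 − 2.59×10^10 = 5.79×10^12 K⁴.
q = 5.67×10⁻⁸ × 5.79×10^12 / 1.885 = 1.74×10^5 W/m².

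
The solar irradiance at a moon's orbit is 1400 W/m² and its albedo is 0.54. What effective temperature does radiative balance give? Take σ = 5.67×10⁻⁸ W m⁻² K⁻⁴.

Power absorbed = (1−a)S·πR²; power emitted = 4πR²σT⁴. Equating and cancelling πR²:
T = ((1−a)S / 4σ)^(1/4) = (644 / (4 × 5.67×10⁻⁸))^(1/4) = (2.84×10^9)^(1/4).
T = 231 K.

T ≈ 231 K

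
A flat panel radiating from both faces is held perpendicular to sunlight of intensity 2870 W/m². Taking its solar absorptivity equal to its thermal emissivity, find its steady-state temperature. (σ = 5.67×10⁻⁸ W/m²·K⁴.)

Absorbed flux αS = emitted flux 2εσT⁴ per unit area; with α = ε this gives T = (S/2σ)^(1/4).
T = (2870 / (2 × 5.67×10⁻⁸))^(1/4) = (2.53×10^10)^(1/4).
T = 399 K.

T ≈ 399 K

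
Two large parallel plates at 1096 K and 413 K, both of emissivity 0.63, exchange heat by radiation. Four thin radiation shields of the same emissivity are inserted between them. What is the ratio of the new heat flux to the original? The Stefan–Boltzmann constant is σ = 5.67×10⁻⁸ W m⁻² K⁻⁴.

With N identical shields there are N+1 = 5 gaps in series, each with the same radiative resistance, so the flux falls to 1/(N+1) of its unshielded value.

ratio ≈ 0.200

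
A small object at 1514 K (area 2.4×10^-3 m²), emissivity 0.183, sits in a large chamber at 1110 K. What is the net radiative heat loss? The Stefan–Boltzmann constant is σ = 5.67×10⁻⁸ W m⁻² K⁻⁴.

Q = εσA(T⁴ − T_s⁴). T⁴ − T_s⁴ = (1514)⁴ − (1110)⁴ = 5.25×10^12 − 1.52×10^12 = 3.74×10^12 K⁴.
Q = 0.183 × 5.67×10⁻⁸ × 2.40×10^-3 × 3.74×10^12 = 93.0 W.

Q ≈ 93.0 W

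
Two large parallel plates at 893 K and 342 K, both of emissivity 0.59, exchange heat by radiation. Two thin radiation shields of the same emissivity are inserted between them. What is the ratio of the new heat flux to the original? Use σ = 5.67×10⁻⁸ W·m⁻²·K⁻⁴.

With N identical shields there are N+1 = 3 gaps in series, each with the same radiative resistance, so the flux falls to 1/(N+1) of its unshielded value.

ratio ≈ 0.333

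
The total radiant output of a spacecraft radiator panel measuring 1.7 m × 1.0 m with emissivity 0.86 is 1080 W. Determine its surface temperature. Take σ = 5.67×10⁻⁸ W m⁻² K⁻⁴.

T ≈ 338 K

A = 1.7 × 1.0 = 1.70 m².
From P = εσAT⁴, T = (P / εσA)^(1/4) = (1080 / (0.86 × 5.67×10⁻⁸ × 1.70))^(1/4).
T = (1.30×10^10)^(1/4) = 338 K.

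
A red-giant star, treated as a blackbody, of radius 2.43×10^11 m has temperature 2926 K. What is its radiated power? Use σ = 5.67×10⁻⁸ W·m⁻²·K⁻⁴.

P ≈ 3.08×10^30 W

A = 4πr² = 4π × (2.43×10^11)² = 7.42×10^23 m².
P = σAT⁴ = 5.67×10⁻⁸ × 7.42×10^23 × (2926)⁴ = 5.67×10⁻⁸ × 7.42×10^23 × 7.33×10^13.
P = 3.08×10^30 W.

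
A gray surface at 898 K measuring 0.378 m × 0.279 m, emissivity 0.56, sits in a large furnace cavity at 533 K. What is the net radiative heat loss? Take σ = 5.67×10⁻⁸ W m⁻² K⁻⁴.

Q ≈ 1910 W

A = 0.378 × 0.279 = 0.105 m².
Q = εσA(T⁴ − T_s⁴). T⁴ − T_s⁴ = (898)⁴ − (533)⁴ = 6.50×10^11 − 8.07×10^10 = 5.70×10^11 K⁴.
Q = 0.56 × 5.67×10⁻⁸ × 0.105 × 5.70×10^11 = 1910 W.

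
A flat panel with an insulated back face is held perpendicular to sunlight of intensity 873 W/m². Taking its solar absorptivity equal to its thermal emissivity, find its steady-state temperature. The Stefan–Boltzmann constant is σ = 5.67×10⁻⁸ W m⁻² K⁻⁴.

T ≈ 352 K

Absorbed flux αS = emitted flux εσT⁴ (one radiating face); with α = ε, T = (S/σ)^(1/4).
T = (873 / 5.67×10⁻⁸)^(1/4) = (1.54×10^10)^(1/4).
T = 352 K.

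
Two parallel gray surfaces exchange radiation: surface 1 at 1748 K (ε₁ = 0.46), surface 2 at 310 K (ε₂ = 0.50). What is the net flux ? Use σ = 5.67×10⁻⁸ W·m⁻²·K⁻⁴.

For two large parallel gray plates, q = σ(T₁⁴ − T₂⁴) / (1/ε₁ + 1/ε₂ − 1).
1/ε₁ + 1/ε₂ − 1 = 1/0.46 + 1/0.50 − 1 = 3.174.
T₁⁴ − T₂⁴ = 9.34×10^12 − 9.24×10^9 = 9.33×10^12 K⁴.
q = 5.67×10⁻⁸ × 9.33×10^12 / 3.174 = 1.67×10^5 W/m².

q ≈ 1.67×10^5 W/m²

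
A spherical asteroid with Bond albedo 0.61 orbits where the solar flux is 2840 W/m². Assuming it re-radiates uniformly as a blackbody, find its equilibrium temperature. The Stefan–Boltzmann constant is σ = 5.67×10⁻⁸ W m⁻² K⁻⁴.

T ≈ 264 K

Power absorbed = (1−a)S·πR²; power emitted = 4πR²σT⁴. Equating and cancelling πR²:
T = ((1−a)S / 4σ)^(1/4) = (1110 / (4 × 5.67×10⁻⁸))^(1/4) = (4.88×10^9)^(1/4).
T = 264 K.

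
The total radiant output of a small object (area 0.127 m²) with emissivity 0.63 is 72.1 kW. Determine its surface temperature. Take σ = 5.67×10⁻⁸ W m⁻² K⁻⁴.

From P = εσAT⁴, T = (P / εσA)^(1/4) = (72100 / (0.63 × 5.67×10⁻⁸ × 0.127))^(1/4).
T = (1.59×10^13)^(1/4) = 2000 K.

T ≈ 2000 K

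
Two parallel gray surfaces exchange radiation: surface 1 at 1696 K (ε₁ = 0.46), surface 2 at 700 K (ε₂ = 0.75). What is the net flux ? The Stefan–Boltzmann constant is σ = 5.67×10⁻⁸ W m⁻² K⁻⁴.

q ≈ 1.82×10^5 W/m²

For two large parallel gray plates, q = σ(T₁⁴ − T₂⁴) / (1/ε₁ + 1/ε₂ − 1).
1/ε₁ + 1/ε₂ − 1 = 1/0.46 + 1/0.75 − 1 = 2.507.
T₁⁴ − T₂⁴ = 8.27×10^12 − 2.40×10^11 = 8.03×10^12 K⁴.
q = 5.67×10⁻⁸ × 8.03×10^12 / 2.507 = 1.82×10^5 W/m².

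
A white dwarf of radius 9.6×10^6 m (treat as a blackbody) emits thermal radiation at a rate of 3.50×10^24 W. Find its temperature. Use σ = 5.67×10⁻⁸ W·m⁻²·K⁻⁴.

A = 4πr² = 4π × (9.6×10^6)² = 1.16×10^15 m².
From P = σAT⁴, T = (P / σA)^(1/4) = (3.50×10^24 / (5.67×10⁻⁸ × 1.16×10^15))^(1/4).
T = (5.33×10^16)^(1/4) = 15200 K.

T ≈ 15200 K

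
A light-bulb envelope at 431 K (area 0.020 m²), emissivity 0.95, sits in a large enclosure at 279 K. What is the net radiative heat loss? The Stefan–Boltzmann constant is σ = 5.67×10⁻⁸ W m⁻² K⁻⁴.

Q ≈ 30.6 W

Q = εσA(T⁴ − T_s⁴). T⁴ − T_s⁴ = (431)⁴ − (279)⁴ = 3.45×10^10 − 6.06×10^9 = 2.84×10^10 K⁴.
Q = 0.95 × 5.67×10⁻⁸ × 0.0200 × 2.84×10^10 = 30.6 W.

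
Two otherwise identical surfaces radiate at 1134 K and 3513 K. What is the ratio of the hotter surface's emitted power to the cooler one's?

P ∝ T⁴, so the ratio is (3513/1134)⁴ = (3.098)⁴ = 92.1.

ratio ≈ 92.1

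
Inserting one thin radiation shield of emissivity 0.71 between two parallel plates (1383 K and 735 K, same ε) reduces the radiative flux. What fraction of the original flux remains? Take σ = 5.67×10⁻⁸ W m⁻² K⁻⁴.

With N identical shields there are N+1 = 2 gaps in series, each with the same radiative resistance, so the flux falls to 1/(N+1) of its unshielded value.

ratio ≈ 0.500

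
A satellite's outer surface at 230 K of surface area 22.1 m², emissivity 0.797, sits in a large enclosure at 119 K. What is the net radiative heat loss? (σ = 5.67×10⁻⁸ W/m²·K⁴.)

Q ≈ 2590 W

Q = εσA(T⁴ − T_s⁴). T⁴ − T_s⁴ = (230)⁴ − (119)⁴ = 2.80×10^9 − 2.01×10^8 = 2.60×10^9 K⁴.
Q = 0.797 × 5.67×10⁻⁸ × 22.1 × 2.60×10^9 = 2590 W.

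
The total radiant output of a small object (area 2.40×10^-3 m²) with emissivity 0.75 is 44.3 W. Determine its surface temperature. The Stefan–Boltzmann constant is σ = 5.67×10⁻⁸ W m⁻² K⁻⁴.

T ≈ 812 K

From P = εσAT⁴, T = (P / εσA)^(1/4) = (44.3 / (0.75 × 5.67×10⁻⁸ × 2.40×10^-3))^(1/4).
T = (4.34×10^11)^(1/4) = 812 K.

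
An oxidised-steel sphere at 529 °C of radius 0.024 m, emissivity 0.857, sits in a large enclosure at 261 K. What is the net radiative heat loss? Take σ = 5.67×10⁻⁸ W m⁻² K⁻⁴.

A = 4πr² = 4π × (0.024)² = 7.24×10^-3 m².
Convert: 529 °C = 802 K.
Q = εσA(T⁴ − T_s⁴). T⁴ − T_s⁴ = (802)⁴ − (261)⁴ = 4.14×10^11 − 4.64×10^9 = 4.09×10^11 K⁴.
Q = 0.857 × 5.67×10⁻⁸ × 7.24×10^-3 × 4.09×10^11 = 144 W.

Q ≈ 144 W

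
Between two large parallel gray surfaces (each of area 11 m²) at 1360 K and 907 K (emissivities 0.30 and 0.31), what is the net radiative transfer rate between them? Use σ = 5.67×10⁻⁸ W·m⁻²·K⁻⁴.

Q ≈ 3.08×10^5 W

For two large parallel gray plates, q = σ(T₁⁴ − T₂⁴) / (1/ε₁ + 1/ε₂ − 1).
1/ε₁ + 1/ε₂ − 1 = 1/0.30 + 1/0.31 − 1 = 5.559.
T₁⁴ − T₂⁴ = 3.42×10^12 − 6.77×10^11 = 2.74×10^12 K⁴.
q = 5.67×10⁻⁸ × 2.74×10^12 / 5.559 = 28000 W/m².
Q = q·A = 28000 × 11 = 3.08×10^5 W.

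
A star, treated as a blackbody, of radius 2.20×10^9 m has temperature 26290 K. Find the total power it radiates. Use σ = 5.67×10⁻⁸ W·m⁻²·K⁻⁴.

A = 4πr² = 4π × (2.20×10^9)² = 6.08×10^19 m².
P = σAT⁴ = 5.67×10⁻⁸ × 6.08×10^19 × (26290)⁴ = 5.67×10⁻⁸ × 6.08×10^19 × 4.78×10^17.
P = 1.65×10^30 W.

P ≈ 1.65×10^30 W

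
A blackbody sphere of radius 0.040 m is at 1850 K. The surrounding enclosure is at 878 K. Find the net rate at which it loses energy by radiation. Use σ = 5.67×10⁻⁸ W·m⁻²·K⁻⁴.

A = 4πr² = 4π × (0.040)² = 0.0201 m².
Q = σA(T⁴ − T_s⁴). T⁴ − T_s⁴ = (1850)⁴ − (878)⁴ = 1.17×10^13 − 5.94×10^11 = 1.11×10^13 K⁴.
Q = 5.67×10⁻⁸ × 0.0201 × 1.11×10^13 = 12700 W.

Q ≈ 12700 W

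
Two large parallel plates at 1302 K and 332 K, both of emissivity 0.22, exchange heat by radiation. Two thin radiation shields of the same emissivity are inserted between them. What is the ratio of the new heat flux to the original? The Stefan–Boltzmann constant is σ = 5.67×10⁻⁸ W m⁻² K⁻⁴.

ratio ≈ 0.333

With N identical shields there are N+1 = 3 gaps in series, each with the same radiative resistance, so the flux falls to 1/(N+1) of its unshielded value.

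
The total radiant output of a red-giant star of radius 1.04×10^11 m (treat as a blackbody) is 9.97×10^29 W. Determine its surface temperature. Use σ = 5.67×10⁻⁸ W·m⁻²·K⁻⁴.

T ≈ 3370 K

A = 4πr² = 4π × (1.04×10^11)² = 1.36×10^23 m².
From P = σAT⁴, T = (P / σA)^(1/4) = (9.97×10^29 / (5.67×10⁻⁸ × 1.36×10^23))^(1/4).
T = (1.29×10^14)^(1/4) = 3370 K.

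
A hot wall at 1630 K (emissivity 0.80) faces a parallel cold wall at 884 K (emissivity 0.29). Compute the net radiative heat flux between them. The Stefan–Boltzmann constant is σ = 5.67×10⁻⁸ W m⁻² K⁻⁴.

q ≈ 98900 W/m²

For two large parallel gray plates, q = σ(T₁⁴ − T₂⁴) / (1/ε₁ + 1/ε₂ − 1).
1/ε₁ + 1/ε₂ − 1 = 1/0.80 + 1/0.29 − 1 = 3.698.
T₁⁴ − T₂⁴ = 7.06×10^12 − 6.11×10^11 = 6.45×10^12 K⁴.
q = 5.67×10⁻⁸ × 6.45×10^12 / 3.698 = 98900 W/m².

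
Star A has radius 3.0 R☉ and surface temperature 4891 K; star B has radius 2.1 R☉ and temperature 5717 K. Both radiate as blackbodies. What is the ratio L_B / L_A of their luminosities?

L = 4πR²σT⁴ ∝ R²T⁴, so L_B/L_A = (2.1/3.0)² × (5717/4891)⁴ = 0.490 × 1.87 = 0.915.

L_B/L_A ≈ 0.915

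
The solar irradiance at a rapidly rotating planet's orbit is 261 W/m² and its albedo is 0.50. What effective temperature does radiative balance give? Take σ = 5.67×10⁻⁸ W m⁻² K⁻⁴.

Power absorbed = (1−a)S·πR²; power emitted = 4πR²σT⁴. Equating and cancelling πR²:
T = ((1−a)S / 4σ)^(1/4) = (130 / (4 × 5.67×10⁻⁸))^(1/4) = (5.75×10^8)^(1/4).
T = 155 K.

T ≈ 155 K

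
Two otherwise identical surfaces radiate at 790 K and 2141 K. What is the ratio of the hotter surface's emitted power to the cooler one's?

P ∝ T⁴, so the ratio is (2141/790)⁴ = (2.710)⁴ = 53.9.

ratio ≈ 53.9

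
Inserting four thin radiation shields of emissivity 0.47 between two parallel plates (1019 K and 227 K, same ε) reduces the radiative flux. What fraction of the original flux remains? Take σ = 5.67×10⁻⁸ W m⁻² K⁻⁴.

ratio ≈ 0.200

With N identical shields there are N+1 = 5 gaps in series, each with the same radiative resistance, so the flux falls to 1/(N+1) of its unshielded value.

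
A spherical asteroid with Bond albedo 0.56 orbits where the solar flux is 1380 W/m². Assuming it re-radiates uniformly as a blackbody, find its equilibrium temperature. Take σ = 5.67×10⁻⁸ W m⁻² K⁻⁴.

Power absorbed = (1−a)S·πR²; power emitted = 4πR²σT⁴. Equating and cancelling πR²:
T = ((1−a)S / 4σ)^(1/4) = (607 / (4 × 5.67×10⁻⁸))^(1/4) = (2.68×10^9)^(1/4).
T = 227 K.

T ≈ 227 K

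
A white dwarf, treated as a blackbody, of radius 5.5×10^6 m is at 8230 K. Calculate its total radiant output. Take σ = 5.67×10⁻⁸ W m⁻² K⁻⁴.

A = 4πr² = 4π × (5.5×10^6)² = 3.80×10^14 m².
P = σAT⁴ = 5.67×10⁻⁸ × 3.80×10^14 × (8230)⁴ = 5.67×10⁻⁸ × 3.80×10^14 × 4.59×10^15.
P = 9.89×10^22 W.

P ≈ 9.89×10^22 W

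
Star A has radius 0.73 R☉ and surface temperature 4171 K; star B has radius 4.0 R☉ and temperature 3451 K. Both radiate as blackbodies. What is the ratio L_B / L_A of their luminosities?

L = 4πR²σT⁴ ∝ R²T⁴, so L_B/L_A = (4.0/0.73)² × (3451/4171)⁴ = 30.0 × 0.469 = 14.1.

L_B/L_A ≈ 14.1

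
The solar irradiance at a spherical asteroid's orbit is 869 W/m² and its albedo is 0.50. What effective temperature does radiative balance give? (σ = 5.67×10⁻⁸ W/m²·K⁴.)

T ≈ 209 K

Power absorbed = (1−a)S·πR²; power emitted = 4πR²σT⁴. Equating and cancelling πR²:
T = ((1−a)S / 4σ)^(1/4) = (434 / (4 × 5.67×10⁻⁸))^(1/4) = (1.92×10^9)^(1/4).
T = 209 K.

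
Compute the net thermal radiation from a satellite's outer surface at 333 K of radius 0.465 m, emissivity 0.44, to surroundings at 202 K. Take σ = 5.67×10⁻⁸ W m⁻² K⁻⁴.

Q ≈ 721 W

A = 4πr² = 4π × (0.465)² = 2.72 m².
Q = εσA(T⁴ − T_s⁴). T⁴ − T_s⁴ = (333)⁴ − (202)⁴ = 1.23×10^10 − 1.66×10^9 = 1.06×10^10 K⁴.
Q = 0.44 × 5.67×10⁻⁸ × 2.72 × 1.06×10^10 = 721 W.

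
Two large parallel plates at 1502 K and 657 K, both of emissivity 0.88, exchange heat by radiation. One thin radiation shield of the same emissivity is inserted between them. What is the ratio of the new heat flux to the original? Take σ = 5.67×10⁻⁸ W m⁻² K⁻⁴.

ratio ≈ 0.500

With N identical shields there are N+1 = 2 gaps in series, each with the same radiative resistance, so the flux falls to 1/(N+1) of its unshielded value.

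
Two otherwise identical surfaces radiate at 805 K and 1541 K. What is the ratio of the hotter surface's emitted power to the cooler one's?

P ∝ T⁴, so the ratio is (1541/805)⁴ = (1.914)⁴ = 13.4.

ratio ≈ 13.4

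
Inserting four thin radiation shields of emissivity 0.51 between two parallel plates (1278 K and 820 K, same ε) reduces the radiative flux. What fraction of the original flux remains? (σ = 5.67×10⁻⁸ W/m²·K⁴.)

ratio ≈ 0.200

With N identical shields there are N+1 = 5 gaps in series, each with the same radiative resistance, so the flux falls to 1/(N+1) of its unshielded value.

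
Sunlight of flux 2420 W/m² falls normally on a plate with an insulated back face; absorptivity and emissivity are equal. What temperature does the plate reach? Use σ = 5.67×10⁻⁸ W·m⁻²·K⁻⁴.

T ≈ 455 K

Absorbed flux αS = emitted flux εσT⁴ (one radiating face); with α = ε, T = (S/σ)^(1/4).
T = (2420 / 5.67×10⁻⁸)^(1/4) = (4.27×10^10)^(1/4).
T = 455 K.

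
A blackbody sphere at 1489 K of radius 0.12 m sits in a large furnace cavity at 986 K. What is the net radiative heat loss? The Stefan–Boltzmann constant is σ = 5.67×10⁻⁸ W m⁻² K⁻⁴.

Q ≈ 40700 W

A = 4πr² = 4π × (0.12)² = 0.181 m².
Q = σA(T⁴ − T_s⁴). T⁴ − T_s⁴ = (1489)⁴ − (986)⁴ = 4.92×10^12 − 9.45×10^11 = 3.97×10^12 K⁴.
Q = 5.67×10⁻⁸ × 0.181 × 3.97×10^12 = 40700 W.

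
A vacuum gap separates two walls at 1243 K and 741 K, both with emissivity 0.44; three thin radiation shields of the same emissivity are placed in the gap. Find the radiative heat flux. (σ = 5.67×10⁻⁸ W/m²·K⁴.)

Each of the 4 gaps contributes resistance (2/ε − 1) = 2/0.44 − 1 = 3.545; total = 14.18.
q = σ(T₁⁴ − T₂⁴) / 14.18 = 5.67×10⁻⁸ × 2.09×10^12 / 14.18 = 8340 W/m².

q ≈ 8340 W/m²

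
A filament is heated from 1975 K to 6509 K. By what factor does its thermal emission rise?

P ∝ T⁴, so the ratio is (6509/1975)⁴ = (3.296)⁴ = 118.

ratio ≈ 118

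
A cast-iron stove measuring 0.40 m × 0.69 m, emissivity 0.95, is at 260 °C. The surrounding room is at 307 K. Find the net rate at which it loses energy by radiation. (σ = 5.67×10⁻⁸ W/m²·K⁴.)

Q ≈ 1070 W

A = 0.40 × 0.69 = 0.276 m².
Convert: 260 °C = 533 K.
Q = εσA(T⁴ − T_s⁴). T⁴ − T_s⁴ = (533)⁴ − (307)⁴ = 8.07×10^10 − 8.88×10^9 = 7.18×10^10 K⁴.
Q = 0.95 × 5.67×10⁻⁸ × 0.276 × 7.18×10^10 = 1070 W.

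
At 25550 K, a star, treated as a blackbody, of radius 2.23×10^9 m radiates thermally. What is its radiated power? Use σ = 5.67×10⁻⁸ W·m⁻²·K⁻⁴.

A = 4πr² = 4π × (2.23×10^9)² = 6.25×10^19 m².
P = σAT⁴ = 5.67×10⁻⁸ × 6.25×10^19 × (25550)⁴ = 5.67×10⁻⁸ × 6.25×10^19 × 4.26×10^17.
P = 1.51×10^30 W.

P ≈ 1.51×10^30 W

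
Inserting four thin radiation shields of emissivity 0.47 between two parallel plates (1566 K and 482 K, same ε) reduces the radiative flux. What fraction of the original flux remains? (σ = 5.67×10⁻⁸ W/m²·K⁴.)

With N identical shields there are N+1 = 5 gaps in series, each with the same radiative resistance, so the flux falls to 1/(N+1) of its unshielded value.

ratio ≈ 0.200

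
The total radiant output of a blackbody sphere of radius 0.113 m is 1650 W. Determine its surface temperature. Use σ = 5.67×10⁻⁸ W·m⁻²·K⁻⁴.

T ≈ 653 K

A = 4πr² = 4π × (0.113)² = 0.160 m².
From P = σAT⁴, T = (P / σA)^(1/4) = (1650 / (5.67×10⁻⁸ × 0.160))^(1/4).
T = (1.81×10^11)^(1/4) = 653 K.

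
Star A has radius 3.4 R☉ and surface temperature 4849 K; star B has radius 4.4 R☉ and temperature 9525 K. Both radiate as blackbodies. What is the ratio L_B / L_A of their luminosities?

L = 4πR²σT⁴ ∝ R²T⁴, so L_B/L_A = (4.4/3.4)² × (9525/4849)⁴ = 1.67 × 14.9 = 24.9.

L_B/L_A ≈ 24.9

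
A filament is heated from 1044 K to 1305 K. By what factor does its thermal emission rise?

P ∝ T⁴, so the ratio is (1305/1044)⁴ = (1.250)⁴ = 2.44.

ratio ≈ 2.44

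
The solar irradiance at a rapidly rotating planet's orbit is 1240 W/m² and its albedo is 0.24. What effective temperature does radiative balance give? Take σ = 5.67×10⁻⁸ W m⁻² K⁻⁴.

T ≈ 254 K

Power absorbed = (1−a)S·πR²; power emitted = 4πR²σT⁴. Equating and cancelling πR²:
T = ((1−a)S / 4σ)^(1/4) = (942 / (4 × 5.67×10⁻⁸))^(1/4) = (4.16×10^9)^(1/4).
T = 254 K.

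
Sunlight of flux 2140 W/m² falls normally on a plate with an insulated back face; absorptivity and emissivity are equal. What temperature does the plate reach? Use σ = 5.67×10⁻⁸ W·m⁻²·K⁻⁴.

Absorbed flux αS = emitted flux εσT⁴ (one radiating face); with α = ε, T = (S/σ)^(1/4).
T = (2140 / 5.67×10⁻⁸)^(1/4) = (3.77×10^10)^(1/4).
T = 441 K.

T ≈ 441 K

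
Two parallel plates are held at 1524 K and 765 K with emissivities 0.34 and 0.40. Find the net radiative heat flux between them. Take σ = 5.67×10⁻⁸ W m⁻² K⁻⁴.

For two large parallel gray plates, q = σ(T₁⁴ − T₂⁴) / (1/ε₁ + 1/ε₂ − 1).
1/ε₁ + 1/ε₂ − 1 = 1/0.34 + 1/0.40 − 1 = 4.441.
T₁⁴ − T₂⁴ = 5.39×10^12 − 3.42×10^11 = 5.05×10^12 K⁴.
q = 5.67×10⁻⁸ × 5.05×10^12 / 4.441 = 64500 W/m².

q ≈ 64500 W/m²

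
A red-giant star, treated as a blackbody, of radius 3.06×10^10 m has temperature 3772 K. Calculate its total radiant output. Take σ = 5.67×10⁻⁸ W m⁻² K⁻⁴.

A = 4πr² = 4π × (3.06×10^10)² = 1.18×10^22 m².
P = σAT⁴ = 5.67×10⁻⁸ × 1.18×10^22 × (3772)⁴ = 5.67×10⁻⁸ × 1.18×10^22 × 2.02×10^14.
P = 1.35×10^29 W.

P ≈ 1.35×10^29 W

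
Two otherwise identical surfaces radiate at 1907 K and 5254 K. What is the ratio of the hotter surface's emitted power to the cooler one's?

P ∝ T⁴, so the ratio is (5254/1907)⁴ = (2.755)⁴ = 57.6.

ratio ≈ 57.6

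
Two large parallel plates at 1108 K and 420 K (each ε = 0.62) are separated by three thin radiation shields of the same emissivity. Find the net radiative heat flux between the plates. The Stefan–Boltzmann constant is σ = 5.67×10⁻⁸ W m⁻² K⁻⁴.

Each of the 4 gaps contributes resistance (2/ε − 1) = 2/0.62 − 1 = 2.226; total = 8.903.
q = σ(T₁⁴ − T₂⁴) / 8.903 = 5.67×10⁻⁸ × 1.48×10^12 / 8.903 = 9400 W/m².

q ≈ 9400 W/m²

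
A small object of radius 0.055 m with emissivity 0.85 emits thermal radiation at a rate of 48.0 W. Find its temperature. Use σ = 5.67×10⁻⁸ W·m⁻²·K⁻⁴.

A = 4πr² = 4π × (0.055)² = 0.0380 m².
From P = εσAT⁴, T = (P / εσA)^(1/4) = (48.0 / (0.85 × 5.67×10⁻⁸ × 0.0380))^(1/4).
T = (2.62×10^10)^(1/4) = 402 K.

T ≈ 402 K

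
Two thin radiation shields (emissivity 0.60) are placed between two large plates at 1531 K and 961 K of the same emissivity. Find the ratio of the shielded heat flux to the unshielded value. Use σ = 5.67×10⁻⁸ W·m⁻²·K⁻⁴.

With N identical shields there are N+1 = 3 gaps in series, each with the same radiative resistance, so the flux falls to 1/(N+1) of its unshielded value.

ratio ≈ 0.333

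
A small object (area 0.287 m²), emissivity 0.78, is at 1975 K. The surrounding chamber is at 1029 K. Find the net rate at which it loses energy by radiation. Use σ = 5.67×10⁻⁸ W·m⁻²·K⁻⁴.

Q = εσA(T⁴ − T_s⁴). T⁴ − T_s⁴ = (1975)⁴ − (1029)⁴ = 1.52×10^13 − 1.12×10^12 = 1.41×10^13 K⁴.
Q = 0.78 × 5.67×10⁻⁸ × 0.287 × 1.41×10^13 = 1.79×10^5 W.

Q ≈ 1.79×10^5 W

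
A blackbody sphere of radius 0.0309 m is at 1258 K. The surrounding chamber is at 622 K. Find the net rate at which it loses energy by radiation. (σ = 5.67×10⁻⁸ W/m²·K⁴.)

A = 4πr² = 4π × (0.0309)² = 0.0120 m².
Q = σA(T⁴ − T_s⁴). T⁴ − T_s⁴ = (1258)⁴ − (622)⁴ = 2.50×10^12 − 1.50×10^11 = 2.35×10^12 K⁴.
Q = 5.67×10⁻⁸ × 0.0120 × 2.35×10^12 = 1600 W.

Q ≈ 1600 W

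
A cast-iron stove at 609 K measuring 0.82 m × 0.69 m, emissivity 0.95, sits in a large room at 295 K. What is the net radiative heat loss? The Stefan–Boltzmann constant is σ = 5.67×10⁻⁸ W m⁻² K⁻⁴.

A = 0.82 × 0.69 = 0.566 m².
Q = εσA(T⁴ − T_s⁴). T⁴ − T_s⁴ = (609)⁴ − (295)⁴ = 1.38×10^11 − 7.57×10^9 = 1.30×10^11 K⁴.
Q = 0.95 × 5.67×10⁻⁸ × 0.566 × 1.30×10^11 = 3960 W.

Q ≈ 3960 W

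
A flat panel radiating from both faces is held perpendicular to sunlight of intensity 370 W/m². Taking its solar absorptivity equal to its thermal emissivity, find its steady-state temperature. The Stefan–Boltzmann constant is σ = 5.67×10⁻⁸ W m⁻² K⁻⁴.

Absorbed flux αS = emitted flux 2εσT⁴ per unit area; with α = ε this gives T = (S/2σ)^(1/4).
T = (370 / (2 × 5.67×10⁻⁸))^(1/4) = (3.26×10^9)^(1/4).
T = 239 K.

T ≈ 239 K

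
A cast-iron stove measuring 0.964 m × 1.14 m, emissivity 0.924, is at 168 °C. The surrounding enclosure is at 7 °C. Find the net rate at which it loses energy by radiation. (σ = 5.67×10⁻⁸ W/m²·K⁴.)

Q ≈ 1820 W

A = 0.964 × 1.14 = 1.10 m².
Convert: 168 °C = 441 K; 7 °C = 280 K.
Q = εσA(T⁴ − T_s⁴). T⁴ − T_s⁴ = (441)⁴ − (280)⁴ = 3.78×10^10 − 6.15×10^9 = 3.17×10^10 K⁴.
Q = 0.924 × 5.67×10⁻⁸ × 1.10 × 3.17×10^10 = 1820 W.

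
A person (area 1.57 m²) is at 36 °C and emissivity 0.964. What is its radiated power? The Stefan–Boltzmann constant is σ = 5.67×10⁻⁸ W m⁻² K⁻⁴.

P ≈ 782 W

36 °C = 309 K.
Stefan–Boltzmann: P = εσAT⁴ = 0.964 × 5.67×10⁻⁸ × 1.57 × (309)⁴ = 0.964 × 5.67×10⁻⁸ × 1.57 × 9.12×10^9.
P = 782 W.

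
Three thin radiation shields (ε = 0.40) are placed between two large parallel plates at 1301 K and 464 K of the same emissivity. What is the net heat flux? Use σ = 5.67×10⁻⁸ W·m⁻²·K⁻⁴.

Each of the 4 gaps contributes resistance (2/ε − 1) = 2/0.40 − 1 = 4.000; total = 16.00.
q = σ(T₁⁴ − T₂⁴) / 16.00 = 5.67×10⁻⁸ × 2.82×10^12 / 16.00 = 9990 W/m².

q ≈ 9990 W/m²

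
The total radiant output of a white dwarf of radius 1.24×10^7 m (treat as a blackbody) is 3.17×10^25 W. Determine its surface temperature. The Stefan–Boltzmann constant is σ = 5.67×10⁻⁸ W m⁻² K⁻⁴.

A = 4πr² = 4π × (1.24×10^7)² = 1.93×10^15 m².
From P = σAT⁴, T = (P / σA)^(1/4) = (3.17×10^25 / (5.67×10⁻⁸ × 1.93×10^15))^(1/4).
T = (2.89×10^17)^(1/4) = 23200 K.

T ≈ 23200 K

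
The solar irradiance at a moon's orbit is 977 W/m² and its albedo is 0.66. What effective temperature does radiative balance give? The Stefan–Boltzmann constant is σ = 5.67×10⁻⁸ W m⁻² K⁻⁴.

Power absorbed = (1−a)S·πR²; power emitted = 4πR²σT⁴. Equating and cancelling πR²:
T = ((1−a)S / 4σ)^(1/4) = (332 / (4 × 5.67×10⁻⁸))^(1/4) = (1.46×10^9)^(1/4).
T = 196 K.

T ≈ 196 K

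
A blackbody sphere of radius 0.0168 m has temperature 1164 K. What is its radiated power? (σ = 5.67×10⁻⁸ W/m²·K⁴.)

P ≈ 369 W

A = 4πr² = 4π × (0.0168)² = 3.55×10^-3 m².
P = σAT⁴ = 5.67×10⁻⁸ × 3.55×10^-3 × (1164)⁴ = 5.67×10⁻⁸ × 3.55×10^-3 × 1.84×10^12.
P = 369 W.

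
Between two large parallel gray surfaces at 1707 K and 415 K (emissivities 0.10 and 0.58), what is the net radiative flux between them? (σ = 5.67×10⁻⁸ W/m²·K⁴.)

q ≈ 44700 W/m²

For two large parallel gray plates, q = σ(T₁⁴ − T₂⁴) / (1/ε₁ + 1/ε₂ − 1).
1/ε₁ + 1/ε₂ − 1 = 1/0.10 + 1/0.58 − 1 = 10.72.
T₁⁴ − T₂⁴ = 8.49×10^12 − 2.97×10^10 = 8.46×10^12 K⁴.
q = 5.67×10⁻⁸ × 8.46×10^12 / 10.72 = 44700 W/m².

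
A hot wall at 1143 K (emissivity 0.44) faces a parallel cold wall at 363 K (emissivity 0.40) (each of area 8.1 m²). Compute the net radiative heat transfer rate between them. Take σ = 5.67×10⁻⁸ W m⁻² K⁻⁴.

For two large parallel gray plates, q = σ(T₁⁴ − T₂⁴) / (1/ε₁ + 1/ε₂ − 1).
1/ε₁ + 1/ε₂ − 1 = 1/0.44 + 1/0.40 − 1 = 3.773.
T₁⁴ − T₂⁴ = 1.71×10^12 − 1.74×10^10 = 1.69×10^12 K⁴.
q = 5.67×10⁻⁸ × 1.69×10^12 / 3.773 = 25400 W/m².
Q = q·A = 25400 × 8.1 = 2.06×10^5 W.

Q ≈ 2.06×10^5 W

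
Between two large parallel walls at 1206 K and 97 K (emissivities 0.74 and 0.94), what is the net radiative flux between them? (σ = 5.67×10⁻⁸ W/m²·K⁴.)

q ≈ 84800 W/m²

For two large parallel gray plates, q = σ(T₁⁴ − T₂⁴) / (1/ε₁ + 1/ε₂ − 1).
1/ε₁ + 1/ε₂ − 1 = 1/0.74 + 1/0.94 − 1 = 1.415.
T₁⁴ − T₂⁴ = 2.12×10^12 − 8.85×10^7 = 2.12×10^12 K⁴.
q = 5.67×10⁻⁸ × 2.12×10^12 / 1.415 = 84800 W/m².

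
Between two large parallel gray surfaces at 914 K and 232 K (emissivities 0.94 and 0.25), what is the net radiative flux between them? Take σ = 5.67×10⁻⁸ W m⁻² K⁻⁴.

q ≈ 9700 W/m²

For two large parallel gray plates, q = σ(T₁⁴ − T₂⁴) / (1/ε₁ + 1/ε₂ − 1).
1/ε₁ + 1/ε₂ − 1 = 1/0.94 + 1/0.25 − 1 = 4.064.
T₁⁴ − T₂⁴ = 6.98×10^11 − 2.90×10^9 = 6.95×10^11 K⁴.
q = 5.67×10⁻⁸ × 6.95×10^11 / 4.064 = 9700 W/m².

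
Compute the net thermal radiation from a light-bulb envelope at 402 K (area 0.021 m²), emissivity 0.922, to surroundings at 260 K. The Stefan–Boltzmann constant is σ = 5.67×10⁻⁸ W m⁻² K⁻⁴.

Q = εσA(T⁴ − T_s⁴). T⁴ − T_s⁴ = (402)⁴ − (260)⁴ = 2.61×10^10 − 4.57×10^9 = 2.15×10^10 K⁴.
Q = 0.922 × 5.67×10⁻⁸ × 0.0210 × 2.15×10^10 = 23.7 W.

Q ≈ 23.7 W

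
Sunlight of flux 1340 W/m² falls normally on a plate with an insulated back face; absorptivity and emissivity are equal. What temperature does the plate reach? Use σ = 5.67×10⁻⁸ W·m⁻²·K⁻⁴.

T ≈ 392 K

Absorbed flux αS = emitted flux εσT⁴ (one radiating face); with α = ε, T = (S/σ)^(1/4).
T = (1340 / 5.67×10⁻⁸)^(1/4) = (2.36×10^10)^(1/4).
T = 392 K.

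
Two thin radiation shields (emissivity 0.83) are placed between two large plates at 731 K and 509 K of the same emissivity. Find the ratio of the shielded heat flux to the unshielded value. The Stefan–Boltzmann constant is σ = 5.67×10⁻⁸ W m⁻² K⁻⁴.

With N identical shields there are N+1 = 3 gaps in series, each with the same radiative resistance, so the flux falls to 1/(N+1) of its unshielded value.

ratio ≈ 0.333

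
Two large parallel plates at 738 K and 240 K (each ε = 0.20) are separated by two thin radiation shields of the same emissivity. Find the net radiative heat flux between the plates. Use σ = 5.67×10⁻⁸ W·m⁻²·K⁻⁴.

q ≈ 616 W/m²

Each of the 3 gaps contributes resistance (2/ε − 1) = 2/0.20 − 1 = 9.000; total = 27.00.
q = σ(T₁⁴ − T₂⁴) / 27.00 = 5.67×10⁻⁸ × 2.93×10^11 / 27.00 = 616 W/m².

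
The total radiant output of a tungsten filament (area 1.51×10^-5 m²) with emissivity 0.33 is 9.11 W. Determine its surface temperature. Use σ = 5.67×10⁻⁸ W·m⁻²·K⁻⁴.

T ≈ 2380 K

From P = εσAT⁴, T = (P / εσA)^(1/4) = (9.11 / (0.33 × 5.67×10⁻⁸ × 1.51×10^-5))^(1/4).
T = (3.22×10^13)^(1/4) = 2380 K.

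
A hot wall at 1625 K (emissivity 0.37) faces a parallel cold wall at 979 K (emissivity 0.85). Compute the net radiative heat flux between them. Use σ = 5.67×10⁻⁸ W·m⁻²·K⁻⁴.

q ≈ 1.19×10^5 W/m²

For two large parallel gray plates, q = σ(T₁⁴ − T₂⁴) / (1/ε₁ + 1/ε₂ − 1).
1/ε₁ + 1/ε₂ − 1 = 1/0.37 + 1/0.85 − 1 = 2.879.
T₁⁴ − T₂⁴ = 6.97×10^12 − 9.19×10^11 = 6.05×10^12 K⁴.
q = 5.67×10⁻⁸ × 6.05×10^12 / 2.879 = 1.19×10^5 W/m².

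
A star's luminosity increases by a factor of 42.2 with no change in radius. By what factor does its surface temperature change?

P ∝ T⁴ ⇒ T ∝ P^(1/4), so T scales by (42.2)^(1/4) = 2.55.

factor ≈ 2.55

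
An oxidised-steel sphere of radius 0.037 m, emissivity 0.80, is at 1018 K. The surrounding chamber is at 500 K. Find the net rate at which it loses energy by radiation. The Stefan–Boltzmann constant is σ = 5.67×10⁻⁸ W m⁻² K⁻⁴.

A = 4πr² = 4π × (0.037)² = 0.0172 m².
Q = εσA(T⁴ − T_s⁴). T⁴ − T_s⁴ = (1018)⁴ − (500)⁴ = 1.07×10^12 − 6.25×10^10 = 1.01×10^12 K⁴.
Q = 0.80 × 5.67×10⁻⁸ × 0.0172 × 1.01×10^12 = 789 W.

Q ≈ 789 W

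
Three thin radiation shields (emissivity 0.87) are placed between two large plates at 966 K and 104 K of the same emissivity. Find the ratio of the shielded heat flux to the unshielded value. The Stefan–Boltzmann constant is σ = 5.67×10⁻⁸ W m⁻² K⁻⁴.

With N identical shields there are N+1 = 4 gaps in series, each with the same radiative resistance, so the flux falls to 1/(N+1) of its unshielded value.

ratio ≈ 0.250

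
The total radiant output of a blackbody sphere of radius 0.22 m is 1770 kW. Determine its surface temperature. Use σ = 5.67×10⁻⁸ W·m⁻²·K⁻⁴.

A = 4πr² = 4π × (0.22)² = 0.608 m².
From P = σAT⁴, T = (P / σA)^(1/4) = (1.77×10^6 / (5.67×10⁻⁸ × 0.608))^(1/4).
T = (5.13×10^13)^(1/4) = 2680 K.

T ≈ 2680 K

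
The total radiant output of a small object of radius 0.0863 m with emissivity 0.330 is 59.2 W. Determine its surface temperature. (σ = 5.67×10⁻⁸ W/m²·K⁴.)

A = 4πr² = 4π × (0.0863)² = 0.0936 m².
From P = εσAT⁴, T = (P / εσA)^(1/4) = (59.2 / (0.330 × 5.67×10⁻⁸ × 0.0936))^(1/4).
T = (3.38×10^10)^(1/4) = 429 K.

T ≈ 429 K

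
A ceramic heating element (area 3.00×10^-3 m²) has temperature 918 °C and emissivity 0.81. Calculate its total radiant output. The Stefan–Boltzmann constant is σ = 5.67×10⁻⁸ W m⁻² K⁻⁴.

P ≈ 277 W

918 °C = 1191 K.
P = εσAT⁴ = 0.81 × 5.67×10⁻⁸ × 3.00×10^-3 × (1191)⁴ = 0.81 × 5.67×10⁻⁸ × 3.00×10^-3 × 2.01×10^12.
P = 277 W.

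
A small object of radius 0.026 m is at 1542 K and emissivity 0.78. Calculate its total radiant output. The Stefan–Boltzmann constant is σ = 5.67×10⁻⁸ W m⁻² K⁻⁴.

A = 4πr² = 4π × (0.026)² = 8.49×10^-3 m².
Stefan–Boltzmann: P = εσAT⁴ = 0.78 × 5.67×10⁻⁸ × 8.49×10^-3 × (1542)⁴ = 0.78 × 5.67×10⁻⁸ × 8.49×10^-3 × 5.65×10^12.
P = 2120 W.

P ≈ 2120 W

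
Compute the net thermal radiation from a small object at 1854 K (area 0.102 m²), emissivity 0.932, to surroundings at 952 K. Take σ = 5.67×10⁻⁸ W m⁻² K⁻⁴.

Q ≈ 59300 W

Q = εσA(T⁴ − T_s⁴). T⁴ − T_s⁴ = (1854)⁴ − (952)⁴ = 1.18×10^13 − 8.21×10^11 = 1.10×10^13 K⁴.
Q = 0.932 × 5.67×10⁻⁸ × 0.102 × 1.10×10^13 = 59300 W.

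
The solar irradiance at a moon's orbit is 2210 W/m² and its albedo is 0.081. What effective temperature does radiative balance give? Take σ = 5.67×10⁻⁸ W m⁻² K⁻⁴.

T ≈ 308 K

Power absorbed = (1−a)S·πR²; power emitted = 4πR²σT⁴. Equating and cancelling πR²:
T = ((1−a)S / 4σ)^(1/4) = (2030 / (4 × 5.67×10⁻⁸))^(1/4) = (8.95×10^9)^(1/4).
T = 308 K.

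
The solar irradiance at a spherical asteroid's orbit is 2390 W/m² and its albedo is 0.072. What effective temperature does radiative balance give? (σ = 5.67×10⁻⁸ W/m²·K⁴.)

T ≈ 314 K

Power absorbed = (1−a)S·πR²; power emitted = 4πR²σT⁴. Equating and cancelling πR²:
T = ((1−a)S / 4σ)^(1/4) = (2220 / (4 × 5.67×10⁻⁸))^(1/4) = (9.78×10^9)^(1/4).
T = 314 K.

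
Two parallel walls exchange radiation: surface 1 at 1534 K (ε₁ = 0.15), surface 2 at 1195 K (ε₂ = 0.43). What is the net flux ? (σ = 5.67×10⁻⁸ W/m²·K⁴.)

q ≈ 24800 W/m²

For two large parallel gray plates, q = σ(T₁⁴ − T₂⁴) / (1/ε₁ + 1/ε₂ − 1).
1/ε₁ + 1/ε₂ − 1 = 1/0.15 + 1/0.43 − 1 = 7.992.
T₁⁴ − T₂⁴ = 5.54×10^12 − 2.04×10^12 = 3.50×10^12 K⁴.
q = 5.67×10⁻⁸ × 3.50×10^12 / 7.992 = 24800 W/m².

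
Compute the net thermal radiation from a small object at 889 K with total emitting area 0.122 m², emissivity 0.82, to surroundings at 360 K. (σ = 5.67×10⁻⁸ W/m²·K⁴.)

Q = εσA(T⁴ − T_s⁴). T⁴ − T_s⁴ = (889)⁴ − (360)⁴ = 6.25×10^11 − 1.68×10^10 = 6.08×10^11 K⁴.
Q = 0.82 × 5.67×10⁻⁸ × 0.122 × 6.08×10^11 = 3450 W.

Q ≈ 3450 W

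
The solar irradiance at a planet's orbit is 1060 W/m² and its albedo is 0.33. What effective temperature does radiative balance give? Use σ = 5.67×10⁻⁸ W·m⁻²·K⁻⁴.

Power absorbed = (1−a)S·πR²; power emitted = 4πR²σT⁴. Equating and cancelling πR²:
T = ((1−a)S / 4σ)^(1/4) = (710 / (4 × 5.67×10⁻⁸))^(1/4) = (3.13×10^9)^(1/4).
T = 237 K.

T ≈ 237 K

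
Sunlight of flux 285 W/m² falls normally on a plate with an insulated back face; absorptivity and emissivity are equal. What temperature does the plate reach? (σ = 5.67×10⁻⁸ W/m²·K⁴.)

Absorbed flux αS = emitted flux εσT⁴ (one radiating face); with α = ε, T = (S/σ)^(1/4).
T = (285 / 5.67×10⁻⁸)^(1/4) = (5.03×10^9)^(1/4).
T = 266 K.

T ≈ 266 K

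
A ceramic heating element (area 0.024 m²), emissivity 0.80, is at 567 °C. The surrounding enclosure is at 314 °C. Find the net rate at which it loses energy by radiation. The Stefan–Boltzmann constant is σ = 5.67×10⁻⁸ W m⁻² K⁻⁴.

Q ≈ 413 W

Convert: 567 °C = 840 K; 314 °C = 587 K.
Q = εσA(T⁴ − T_s⁴). T⁴ − T_s⁴ = (840)⁴ − (587)⁴ = 4.98×10^11 − 1.19×10^11 = 3.79×10^11 K⁴.
Q = 0.80 × 5.67×10⁻⁸ × 0.0240 × 3.79×10^11 = 413 W.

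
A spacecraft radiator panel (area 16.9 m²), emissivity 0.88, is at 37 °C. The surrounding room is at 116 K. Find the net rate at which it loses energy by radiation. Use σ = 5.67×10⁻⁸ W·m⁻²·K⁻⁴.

Convert: 37 °C = 310 K.
Q = εσA(T⁴ − T_s⁴). T⁴ − T_s⁴ = (310)⁴ − (116)⁴ = 9.24×10^9 − 1.81×10^8 = 9.05×10^9 K⁴.
Q = 0.88 × 5.67×10⁻⁸ × 16.9 × 9.05×10^9 = 7630 W.

Q ≈ 7630 W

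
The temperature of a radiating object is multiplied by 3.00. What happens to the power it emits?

P ∝ T⁴, so the power scales as (3.00)⁴ = 81.0.

factor ≈ 81.0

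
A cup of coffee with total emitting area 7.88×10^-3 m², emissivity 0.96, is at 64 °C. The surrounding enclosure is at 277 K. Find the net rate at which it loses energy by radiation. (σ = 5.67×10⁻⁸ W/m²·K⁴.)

Q ≈ 3.01 W

Convert: 64 °C = 337 K.
Q = εσA(T⁴ − T_s⁴). T⁴ − T_s⁴ = (337)⁴ − (277)⁴ = 1.29×10^10 − 5.89×10^9 = 7.01×10^9 K⁴.
Q = 0.96 × 5.67×10⁻⁸ × 7.88×10^-3 × 7.01×10^9 = 3.01 W.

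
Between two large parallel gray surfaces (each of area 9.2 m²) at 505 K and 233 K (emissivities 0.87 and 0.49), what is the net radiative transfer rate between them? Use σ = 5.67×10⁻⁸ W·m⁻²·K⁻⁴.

For two large parallel gray plates, q = σ(T₁⁴ − T₂⁴) / (1/ε₁ + 1/ε₂ − 1).
1/ε₁ + 1/ε₂ − 1 = 1/0.87 + 1/0.49 − 1 = 2.190.
T₁⁴ − T₂⁴ = 6.50×10^10 − 2.95×10^9 = 6.21×10^10 K⁴.
q = 5.67×10⁻⁸ × 6.21×10^10 / 2.190 = 1610 W/m².
Q = q·A = 1610 × 9.2 = 14800 W.

Q ≈ 14800 W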